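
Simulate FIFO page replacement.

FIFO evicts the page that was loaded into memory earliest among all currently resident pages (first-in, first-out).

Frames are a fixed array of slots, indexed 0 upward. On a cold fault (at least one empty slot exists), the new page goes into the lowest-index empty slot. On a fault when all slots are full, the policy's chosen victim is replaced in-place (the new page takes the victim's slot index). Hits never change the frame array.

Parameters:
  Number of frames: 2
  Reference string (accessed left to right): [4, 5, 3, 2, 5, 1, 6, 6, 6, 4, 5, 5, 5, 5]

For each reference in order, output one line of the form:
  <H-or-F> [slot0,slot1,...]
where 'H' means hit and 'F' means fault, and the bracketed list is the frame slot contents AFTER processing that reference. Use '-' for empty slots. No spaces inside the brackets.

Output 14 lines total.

F [4,-]
F [4,5]
F [3,5]
F [3,2]
F [5,2]
F [5,1]
F [6,1]
H [6,1]
H [6,1]
F [6,4]
F [5,4]
H [5,4]
H [5,4]
H [5,4]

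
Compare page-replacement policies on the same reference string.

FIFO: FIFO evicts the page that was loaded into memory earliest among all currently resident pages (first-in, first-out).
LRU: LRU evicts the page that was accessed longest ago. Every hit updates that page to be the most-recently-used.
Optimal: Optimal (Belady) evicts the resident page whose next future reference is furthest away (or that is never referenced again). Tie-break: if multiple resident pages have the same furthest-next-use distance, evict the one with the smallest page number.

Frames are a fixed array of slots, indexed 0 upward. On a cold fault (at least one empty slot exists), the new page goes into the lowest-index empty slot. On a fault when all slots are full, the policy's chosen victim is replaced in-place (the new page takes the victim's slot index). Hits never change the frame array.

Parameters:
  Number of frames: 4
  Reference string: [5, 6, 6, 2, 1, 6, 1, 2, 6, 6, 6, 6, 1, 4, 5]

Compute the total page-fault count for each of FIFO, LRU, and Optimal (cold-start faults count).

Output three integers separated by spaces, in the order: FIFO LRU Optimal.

--- FIFO ---
  step 0: ref 5 -> FAULT, frames=[5,-,-,-] (faults so far: 1)
  step 1: ref 6 -> FAULT, frames=[5,6,-,-] (faults so far: 2)
  step 2: ref 6 -> HIT, frames=[5,6,-,-] (faults so far: 2)
  step 3: ref 2 -> FAULT, frames=[5,6,2,-] (faults so far: 3)
  step 4: ref 1 -> FAULT, frames=[5,6,2,1] (faults so far: 4)
  step 5: ref 6 -> HIT, frames=[5,6,2,1] (faults so far: 4)
  step 6: ref 1 -> HIT, frames=[5,6,2,1] (faults so far: 4)
  step 7: ref 2 -> HIT, frames=[5,6,2,1] (faults so far: 4)
  step 8: ref 6 -> HIT, frames=[5,6,2,1] (faults so far: 4)
  step 9: ref 6 -> HIT, frames=[5,6,2,1] (faults so far: 4)
  step 10: ref 6 -> HIT, frames=[5,6,2,1] (faults so far: 4)
  step 11: ref 6 -> HIT, frames=[5,6,2,1] (faults so far: 4)
  step 12: ref 1 -> HIT, frames=[5,6,2,1] (faults so far: 4)
  step 13: ref 4 -> FAULT, evict 5, frames=[4,6,2,1] (faults so far: 5)
  step 14: ref 5 -> FAULT, evict 6, frames=[4,5,2,1] (faults so far: 6)
  FIFO total faults: 6
--- LRU ---
  step 0: ref 5 -> FAULT, frames=[5,-,-,-] (faults so far: 1)
  step 1: ref 6 -> FAULT, frames=[5,6,-,-] (faults so far: 2)
  step 2: ref 6 -> HIT, frames=[5,6,-,-] (faults so far: 2)
  step 3: ref 2 -> FAULT, frames=[5,6,2,-] (faults so far: 3)
  step 4: ref 1 -> FAULT, frames=[5,6,2,1] (faults so far: 4)
  step 5: ref 6 -> HIT, frames=[5,6,2,1] (faults so far: 4)
  step 6: ref 1 -> HIT, frames=[5,6,2,1] (faults so far: 4)
  step 7: ref 2 -> HIT, frames=[5,6,2,1] (faults so far: 4)
  step 8: ref 6 -> HIT, frames=[5,6,2,1] (faults so far: 4)
  step 9: ref 6 -> HIT, frames=[5,6,2,1] (faults so far: 4)
  step 10: ref 6 -> HIT, frames=[5,6,2,1] (faults so far: 4)
  step 11: ref 6 -> HIT, frames=[5,6,2,1] (faults so far: 4)
  step 12: ref 1 -> HIT, frames=[5,6,2,1] (faults so far: 4)
  step 13: ref 4 -> FAULT, evict 5, frames=[4,6,2,1] (faults so far: 5)
  step 14: ref 5 -> FAULT, evict 2, frames=[4,6,5,1] (faults so far: 6)
  LRU total faults: 6
--- Optimal ---
  step 0: ref 5 -> FAULT, frames=[5,-,-,-] (faults so far: 1)
  step 1: ref 6 -> FAULT, frames=[5,6,-,-] (faults so far: 2)
  step 2: ref 6 -> HIT, frames=[5,6,-,-] (faults so far: 2)
  step 3: ref 2 -> FAULT, frames=[5,6,2,-] (faults so far: 3)
  step 4: ref 1 -> FAULT, frames=[5,6,2,1] (faults so far: 4)
  step 5: ref 6 -> HIT, frames=[5,6,2,1] (faults so far: 4)
  step 6: ref 1 -> HIT, frames=[5,6,2,1] (faults so far: 4)
  step 7: ref 2 -> HIT, frames=[5,6,2,1] (faults so far: 4)
  step 8: ref 6 -> HIT, frames=[5,6,2,1] (faults so far: 4)
  step 9: ref 6 -> HIT, frames=[5,6,2,1] (faults so far: 4)
  step 10: ref 6 -> HIT, frames=[5,6,2,1] (faults so far: 4)
  step 11: ref 6 -> HIT, frames=[5,6,2,1] (faults so far: 4)
  step 12: ref 1 -> HIT, frames=[5,6,2,1] (faults so far: 4)
  step 13: ref 4 -> FAULT, evict 1, frames=[5,6,2,4] (faults so far: 5)
  step 14: ref 5 -> HIT, frames=[5,6,2,4] (faults so far: 5)
  Optimal total faults: 5

Answer: 6 6 5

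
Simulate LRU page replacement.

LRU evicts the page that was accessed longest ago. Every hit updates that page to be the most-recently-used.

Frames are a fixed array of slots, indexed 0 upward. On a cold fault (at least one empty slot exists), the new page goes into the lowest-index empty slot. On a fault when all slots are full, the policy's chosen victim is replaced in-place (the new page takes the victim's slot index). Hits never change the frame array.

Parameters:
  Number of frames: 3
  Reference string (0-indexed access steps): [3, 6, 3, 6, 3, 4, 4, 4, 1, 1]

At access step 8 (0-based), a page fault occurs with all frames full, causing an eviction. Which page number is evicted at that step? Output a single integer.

Answer: 6

Derivation:
Step 0: ref 3 -> FAULT, frames=[3,-,-]
Step 1: ref 6 -> FAULT, frames=[3,6,-]
Step 2: ref 3 -> HIT, frames=[3,6,-]
Step 3: ref 6 -> HIT, frames=[3,6,-]
Step 4: ref 3 -> HIT, frames=[3,6,-]
Step 5: ref 4 -> FAULT, frames=[3,6,4]
Step 6: ref 4 -> HIT, frames=[3,6,4]
Step 7: ref 4 -> HIT, frames=[3,6,4]
Step 8: ref 1 -> FAULT, evict 6, frames=[3,1,4]
At step 8: evicted page 6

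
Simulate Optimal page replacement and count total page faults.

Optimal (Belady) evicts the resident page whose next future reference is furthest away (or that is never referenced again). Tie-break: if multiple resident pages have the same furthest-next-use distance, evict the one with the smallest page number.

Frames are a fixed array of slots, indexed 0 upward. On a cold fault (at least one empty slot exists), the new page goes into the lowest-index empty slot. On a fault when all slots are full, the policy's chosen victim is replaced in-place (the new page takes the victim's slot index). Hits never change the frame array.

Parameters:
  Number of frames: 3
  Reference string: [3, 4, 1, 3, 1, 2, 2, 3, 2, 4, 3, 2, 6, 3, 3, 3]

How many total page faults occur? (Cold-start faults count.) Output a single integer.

Step 0: ref 3 → FAULT, frames=[3,-,-]
Step 1: ref 4 → FAULT, frames=[3,4,-]
Step 2: ref 1 → FAULT, frames=[3,4,1]
Step 3: ref 3 → HIT, frames=[3,4,1]
Step 4: ref 1 → HIT, frames=[3,4,1]
Step 5: ref 2 → FAULT (evict 1), frames=[3,4,2]
Step 6: ref 2 → HIT, frames=[3,4,2]
Step 7: ref 3 → HIT, frames=[3,4,2]
Step 8: ref 2 → HIT, frames=[3,4,2]
Step 9: ref 4 → HIT, frames=[3,4,2]
Step 10: ref 3 → HIT, frames=[3,4,2]
Step 11: ref 2 → HIT, frames=[3,4,2]
Step 12: ref 6 → FAULT (evict 2), frames=[3,4,6]
Step 13: ref 3 → HIT, frames=[3,4,6]
Step 14: ref 3 → HIT, frames=[3,4,6]
Step 15: ref 3 → HIT, frames=[3,4,6]
Total faults: 5

Answer: 5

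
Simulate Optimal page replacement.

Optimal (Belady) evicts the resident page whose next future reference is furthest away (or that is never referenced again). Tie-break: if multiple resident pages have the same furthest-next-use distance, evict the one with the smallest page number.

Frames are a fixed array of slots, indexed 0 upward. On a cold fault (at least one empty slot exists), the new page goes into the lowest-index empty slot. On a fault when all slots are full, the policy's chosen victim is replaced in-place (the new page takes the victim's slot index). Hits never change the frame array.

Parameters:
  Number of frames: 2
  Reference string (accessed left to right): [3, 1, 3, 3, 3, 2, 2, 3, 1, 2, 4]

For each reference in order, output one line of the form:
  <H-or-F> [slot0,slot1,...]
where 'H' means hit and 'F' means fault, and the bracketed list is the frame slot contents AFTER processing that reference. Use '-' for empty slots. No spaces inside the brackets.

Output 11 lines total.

F [3,-]
F [3,1]
H [3,1]
H [3,1]
H [3,1]
F [3,2]
H [3,2]
H [3,2]
F [1,2]
H [1,2]
F [4,2]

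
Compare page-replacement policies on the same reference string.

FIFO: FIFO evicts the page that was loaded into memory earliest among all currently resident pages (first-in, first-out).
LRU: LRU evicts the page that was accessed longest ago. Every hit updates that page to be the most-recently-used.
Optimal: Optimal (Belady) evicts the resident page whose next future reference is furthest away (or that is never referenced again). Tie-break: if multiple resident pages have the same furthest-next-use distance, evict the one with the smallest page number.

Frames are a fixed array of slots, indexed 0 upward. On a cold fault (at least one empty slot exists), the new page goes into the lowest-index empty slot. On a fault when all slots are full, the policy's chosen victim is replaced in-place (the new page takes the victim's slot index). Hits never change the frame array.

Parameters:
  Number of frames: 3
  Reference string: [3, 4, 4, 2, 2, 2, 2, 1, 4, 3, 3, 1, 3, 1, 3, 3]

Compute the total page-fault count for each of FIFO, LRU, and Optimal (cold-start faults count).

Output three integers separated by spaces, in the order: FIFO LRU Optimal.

Answer: 5 5 4

Derivation:
--- FIFO ---
  step 0: ref 3 -> FAULT, frames=[3,-,-] (faults so far: 1)
  step 1: ref 4 -> FAULT, frames=[3,4,-] (faults so far: 2)
  step 2: ref 4 -> HIT, frames=[3,4,-] (faults so far: 2)
  step 3: ref 2 -> FAULT, frames=[3,4,2] (faults so far: 3)
  step 4: ref 2 -> HIT, frames=[3,4,2] (faults so far: 3)
  step 5: ref 2 -> HIT, frames=[3,4,2] (faults so far: 3)
  step 6: ref 2 -> HIT, frames=[3,4,2] (faults so far: 3)
  step 7: ref 1 -> FAULT, evict 3, frames=[1,4,2] (faults so far: 4)
  step 8: ref 4 -> HIT, frames=[1,4,2] (faults so far: 4)
  step 9: ref 3 -> FAULT, evict 4, frames=[1,3,2] (faults so far: 5)
  step 10: ref 3 -> HIT, frames=[1,3,2] (faults so far: 5)
  step 11: ref 1 -> HIT, frames=[1,3,2] (faults so far: 5)
  step 12: ref 3 -> HIT, frames=[1,3,2] (faults so far: 5)
  step 13: ref 1 -> HIT, frames=[1,3,2] (faults so far: 5)
  step 14: ref 3 -> HIT, frames=[1,3,2] (faults so far: 5)
  step 15: ref 3 -> HIT, frames=[1,3,2] (faults so far: 5)
  FIFO total faults: 5
--- LRU ---
  step 0: ref 3 -> FAULT, frames=[3,-,-] (faults so far: 1)
  step 1: ref 4 -> FAULT, frames=[3,4,-] (faults so far: 2)
  step 2: ref 4 -> HIT, frames=[3,4,-] (faults so far: 2)
  step 3: ref 2 -> FAULT, frames=[3,4,2] (faults so far: 3)
  step 4: ref 2 -> HIT, frames=[3,4,2] (faults so far: 3)
  step 5: ref 2 -> HIT, frames=[3,4,2] (faults so far: 3)
  step 6: ref 2 -> HIT, frames=[3,4,2] (faults so far: 3)
  step 7: ref 1 -> FAULT, evict 3, frames=[1,4,2] (faults so far: 4)
  step 8: ref 4 -> HIT, frames=[1,4,2] (faults so far: 4)
  step 9: ref 3 -> FAULT, evict 2, frames=[1,4,3] (faults so far: 5)
  step 10: ref 3 -> HIT, frames=[1,4,3] (faults so far: 5)
  step 11: ref 1 -> HIT, frames=[1,4,3] (faults so far: 5)
  step 12: ref 3 -> HIT, frames=[1,4,3] (faults so far: 5)
  step 13: ref 1 -> HIT, frames=[1,4,3] (faults so far: 5)
  step 14: ref 3 -> HIT, frames=[1,4,3] (faults so far: 5)
  step 15: ref 3 -> HIT, frames=[1,4,3] (faults so far: 5)
  LRU total faults: 5
--- Optimal ---
  step 0: ref 3 -> FAULT, frames=[3,-,-] (faults so far: 1)
  step 1: ref 4 -> FAULT, frames=[3,4,-] (faults so far: 2)
  step 2: ref 4 -> HIT, frames=[3,4,-] (faults so far: 2)
  step 3: ref 2 -> FAULT, frames=[3,4,2] (faults so far: 3)
  step 4: ref 2 -> HIT, frames=[3,4,2] (faults so far: 3)
  step 5: ref 2 -> HIT, frames=[3,4,2] (faults so far: 3)
  step 6: ref 2 -> HIT, frames=[3,4,2] (faults so far: 3)
  step 7: ref 1 -> FAULT, evict 2, frames=[3,4,1] (faults so far: 4)
  step 8: ref 4 -> HIT, frames=[3,4,1] (faults so far: 4)
  step 9: ref 3 -> HIT, frames=[3,4,1] (faults so far: 4)
  step 10: ref 3 -> HIT, frames=[3,4,1] (faults so far: 4)
  step 11: ref 1 -> HIT, frames=[3,4,1] (faults so far: 4)
  step 12: ref 3 -> HIT, frames=[3,4,1] (faults so far: 4)
  step 13: ref 1 -> HIT, frames=[3,4,1] (faults so far: 4)
  step 14: ref 3 -> HIT, frames=[3,4,1] (faults so far: 4)
  step 15: ref 3 -> HIT, frames=[3,4,1] (faults so far: 4)
  Optimal total faults: 4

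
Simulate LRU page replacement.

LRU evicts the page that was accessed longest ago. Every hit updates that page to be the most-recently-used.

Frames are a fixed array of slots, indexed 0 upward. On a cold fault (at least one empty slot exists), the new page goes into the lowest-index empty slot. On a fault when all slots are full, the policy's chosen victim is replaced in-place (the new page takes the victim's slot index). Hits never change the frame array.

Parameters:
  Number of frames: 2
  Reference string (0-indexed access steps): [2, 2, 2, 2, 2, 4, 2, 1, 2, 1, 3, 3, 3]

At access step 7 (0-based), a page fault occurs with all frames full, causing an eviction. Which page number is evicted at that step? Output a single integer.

Step 0: ref 2 -> FAULT, frames=[2,-]
Step 1: ref 2 -> HIT, frames=[2,-]
Step 2: ref 2 -> HIT, frames=[2,-]
Step 3: ref 2 -> HIT, frames=[2,-]
Step 4: ref 2 -> HIT, frames=[2,-]
Step 5: ref 4 -> FAULT, frames=[2,4]
Step 6: ref 2 -> HIT, frames=[2,4]
Step 7: ref 1 -> FAULT, evict 4, frames=[2,1]
At step 7: evicted page 4

Answer: 4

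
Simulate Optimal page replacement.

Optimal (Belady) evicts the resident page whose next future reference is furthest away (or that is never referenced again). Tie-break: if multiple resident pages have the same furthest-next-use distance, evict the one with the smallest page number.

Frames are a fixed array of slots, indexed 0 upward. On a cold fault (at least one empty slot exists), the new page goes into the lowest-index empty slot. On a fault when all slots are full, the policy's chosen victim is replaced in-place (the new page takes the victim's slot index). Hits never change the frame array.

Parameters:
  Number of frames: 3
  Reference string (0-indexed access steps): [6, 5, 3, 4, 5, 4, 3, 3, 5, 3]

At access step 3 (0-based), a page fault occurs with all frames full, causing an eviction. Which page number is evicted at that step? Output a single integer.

Answer: 6

Derivation:
Step 0: ref 6 -> FAULT, frames=[6,-,-]
Step 1: ref 5 -> FAULT, frames=[6,5,-]
Step 2: ref 3 -> FAULT, frames=[6,5,3]
Step 3: ref 4 -> FAULT, evict 6, frames=[4,5,3]
At step 3: evicted page 6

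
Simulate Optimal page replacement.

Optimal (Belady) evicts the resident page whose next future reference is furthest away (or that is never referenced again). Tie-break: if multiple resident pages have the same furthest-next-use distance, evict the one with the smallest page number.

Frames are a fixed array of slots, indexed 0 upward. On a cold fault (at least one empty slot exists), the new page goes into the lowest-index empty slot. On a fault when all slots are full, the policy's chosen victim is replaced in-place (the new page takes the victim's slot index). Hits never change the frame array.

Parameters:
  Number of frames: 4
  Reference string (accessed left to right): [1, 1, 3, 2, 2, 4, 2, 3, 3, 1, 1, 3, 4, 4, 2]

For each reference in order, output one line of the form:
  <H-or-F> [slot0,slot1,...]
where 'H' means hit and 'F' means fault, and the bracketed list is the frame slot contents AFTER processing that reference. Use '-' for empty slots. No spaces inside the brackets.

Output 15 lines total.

F [1,-,-,-]
H [1,-,-,-]
F [1,3,-,-]
F [1,3,2,-]
H [1,3,2,-]
F [1,3,2,4]
H [1,3,2,4]
H [1,3,2,4]
H [1,3,2,4]
H [1,3,2,4]
H [1,3,2,4]
H [1,3,2,4]
H [1,3,2,4]
H [1,3,2,4]
H [1,3,2,4]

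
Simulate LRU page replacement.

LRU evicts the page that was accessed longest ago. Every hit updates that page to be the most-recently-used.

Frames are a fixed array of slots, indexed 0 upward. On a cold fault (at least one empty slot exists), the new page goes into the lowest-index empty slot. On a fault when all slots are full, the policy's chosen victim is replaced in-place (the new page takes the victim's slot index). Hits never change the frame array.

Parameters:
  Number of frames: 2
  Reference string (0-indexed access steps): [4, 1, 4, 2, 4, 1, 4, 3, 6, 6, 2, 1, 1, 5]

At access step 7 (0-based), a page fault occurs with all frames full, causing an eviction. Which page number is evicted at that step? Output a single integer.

Answer: 1

Derivation:
Step 0: ref 4 -> FAULT, frames=[4,-]
Step 1: ref 1 -> FAULT, frames=[4,1]
Step 2: ref 4 -> HIT, frames=[4,1]
Step 3: ref 2 -> FAULT, evict 1, frames=[4,2]
Step 4: ref 4 -> HIT, frames=[4,2]
Step 5: ref 1 -> FAULT, evict 2, frames=[4,1]
Step 6: ref 4 -> HIT, frames=[4,1]
Step 7: ref 3 -> FAULT, evict 1, frames=[4,3]
At step 7: evicted page 1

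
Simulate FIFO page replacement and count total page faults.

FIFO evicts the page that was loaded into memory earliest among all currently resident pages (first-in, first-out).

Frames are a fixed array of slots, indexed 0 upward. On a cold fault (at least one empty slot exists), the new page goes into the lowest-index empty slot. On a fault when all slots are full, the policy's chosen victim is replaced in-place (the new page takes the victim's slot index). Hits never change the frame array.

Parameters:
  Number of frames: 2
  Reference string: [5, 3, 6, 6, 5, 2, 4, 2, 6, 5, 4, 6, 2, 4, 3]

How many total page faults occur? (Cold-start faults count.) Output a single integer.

Step 0: ref 5 → FAULT, frames=[5,-]
Step 1: ref 3 → FAULT, frames=[5,3]
Step 2: ref 6 → FAULT (evict 5), frames=[6,3]
Step 3: ref 6 → HIT, frames=[6,3]
Step 4: ref 5 → FAULT (evict 3), frames=[6,5]
Step 5: ref 2 → FAULT (evict 6), frames=[2,5]
Step 6: ref 4 → FAULT (evict 5), frames=[2,4]
Step 7: ref 2 → HIT, frames=[2,4]
Step 8: ref 6 → FAULT (evict 2), frames=[6,4]
Step 9: ref 5 → FAULT (evict 4), frames=[6,5]
Step 10: ref 4 → FAULT (evict 6), frames=[4,5]
Step 11: ref 6 → FAULT (evict 5), frames=[4,6]
Step 12: ref 2 → FAULT (evict 4), frames=[2,6]
Step 13: ref 4 → FAULT (evict 6), frames=[2,4]
Step 14: ref 3 → FAULT (evict 2), frames=[3,4]
Total faults: 13

Answer: 13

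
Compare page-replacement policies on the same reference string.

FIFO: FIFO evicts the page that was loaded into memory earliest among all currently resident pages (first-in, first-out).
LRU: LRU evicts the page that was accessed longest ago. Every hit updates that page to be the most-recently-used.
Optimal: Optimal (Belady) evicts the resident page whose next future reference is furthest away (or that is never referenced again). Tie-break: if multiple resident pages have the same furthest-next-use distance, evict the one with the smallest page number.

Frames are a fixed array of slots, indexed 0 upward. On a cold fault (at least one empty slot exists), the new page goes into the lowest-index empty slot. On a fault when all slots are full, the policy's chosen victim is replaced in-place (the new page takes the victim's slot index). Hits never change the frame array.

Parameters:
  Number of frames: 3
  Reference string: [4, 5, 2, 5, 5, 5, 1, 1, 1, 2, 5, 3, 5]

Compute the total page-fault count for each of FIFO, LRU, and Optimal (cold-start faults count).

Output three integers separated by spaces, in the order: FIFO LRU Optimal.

Answer: 6 5 5

Derivation:
--- FIFO ---
  step 0: ref 4 -> FAULT, frames=[4,-,-] (faults so far: 1)
  step 1: ref 5 -> FAULT, frames=[4,5,-] (faults so far: 2)
  step 2: ref 2 -> FAULT, frames=[4,5,2] (faults so far: 3)
  step 3: ref 5 -> HIT, frames=[4,5,2] (faults so far: 3)
  step 4: ref 5 -> HIT, frames=[4,5,2] (faults so far: 3)
  step 5: ref 5 -> HIT, frames=[4,5,2] (faults so far: 3)
  step 6: ref 1 -> FAULT, evict 4, frames=[1,5,2] (faults so far: 4)
  step 7: ref 1 -> HIT, frames=[1,5,2] (faults so far: 4)
  step 8: ref 1 -> HIT, frames=[1,5,2] (faults so far: 4)
  step 9: ref 2 -> HIT, frames=[1,5,2] (faults so far: 4)
  step 10: ref 5 -> HIT, frames=[1,5,2] (faults so far: 4)
  step 11: ref 3 -> FAULT, evict 5, frames=[1,3,2] (faults so far: 5)
  step 12: ref 5 -> FAULT, evict 2, frames=[1,3,5] (faults so far: 6)
  FIFO total faults: 6
--- LRU ---
  step 0: ref 4 -> FAULT, frames=[4,-,-] (faults so far: 1)
  step 1: ref 5 -> FAULT, frames=[4,5,-] (faults so far: 2)
  step 2: ref 2 -> FAULT, frames=[4,5,2] (faults so far: 3)
  step 3: ref 5 -> HIT, frames=[4,5,2] (faults so far: 3)
  step 4: ref 5 -> HIT, frames=[4,5,2] (faults so far: 3)
  step 5: ref 5 -> HIT, frames=[4,5,2] (faults so far: 3)
  step 6: ref 1 -> FAULT, evict 4, frames=[1,5,2] (faults so far: 4)
  step 7: ref 1 -> HIT, frames=[1,5,2] (faults so far: 4)
  step 8: ref 1 -> HIT, frames=[1,5,2] (faults so far: 4)
  step 9: ref 2 -> HIT, frames=[1,5,2] (faults so far: 4)
  step 10: ref 5 -> HIT, frames=[1,5,2] (faults so far: 4)
  step 11: ref 3 -> FAULT, evict 1, frames=[3,5,2] (faults so far: 5)
  step 12: ref 5 -> HIT, frames=[3,5,2] (faults so far: 5)
  LRU total faults: 5
--- Optimal ---
  step 0: ref 4 -> FAULT, frames=[4,-,-] (faults so far: 1)
  step 1: ref 5 -> FAULT, frames=[4,5,-] (faults so far: 2)
  step 2: ref 2 -> FAULT, frames=[4,5,2] (faults so far: 3)
  step 3: ref 5 -> HIT, frames=[4,5,2] (faults so far: 3)
  step 4: ref 5 -> HIT, frames=[4,5,2] (faults so far: 3)
  step 5: ref 5 -> HIT, frames=[4,5,2] (faults so far: 3)
  step 6: ref 1 -> FAULT, evict 4, frames=[1,5,2] (faults so far: 4)
  step 7: ref 1 -> HIT, frames=[1,5,2] (faults so far: 4)
  step 8: ref 1 -> HIT, frames=[1,5,2] (faults so far: 4)
  step 9: ref 2 -> HIT, frames=[1,5,2] (faults so far: 4)
  step 10: ref 5 -> HIT, frames=[1,5,2] (faults so far: 4)
  step 11: ref 3 -> FAULT, evict 1, frames=[3,5,2] (faults so far: 5)
  step 12: ref 5 -> HIT, frames=[3,5,2] (faults so far: 5)
  Optimal total faults: 5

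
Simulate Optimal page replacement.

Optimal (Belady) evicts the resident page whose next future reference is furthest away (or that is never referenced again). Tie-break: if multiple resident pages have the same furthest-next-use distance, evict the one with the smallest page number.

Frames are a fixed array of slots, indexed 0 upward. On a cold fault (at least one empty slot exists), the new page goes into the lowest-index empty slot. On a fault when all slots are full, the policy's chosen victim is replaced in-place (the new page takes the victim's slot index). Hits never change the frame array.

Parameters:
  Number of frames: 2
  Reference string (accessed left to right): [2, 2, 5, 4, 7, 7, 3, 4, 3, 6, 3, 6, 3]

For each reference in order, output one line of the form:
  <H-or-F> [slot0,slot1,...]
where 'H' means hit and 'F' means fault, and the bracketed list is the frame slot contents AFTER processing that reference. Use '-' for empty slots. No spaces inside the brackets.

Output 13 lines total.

F [2,-]
H [2,-]
F [2,5]
F [4,5]
F [4,7]
H [4,7]
F [4,3]
H [4,3]
H [4,3]
F [6,3]
H [6,3]
H [6,3]
H [6,3]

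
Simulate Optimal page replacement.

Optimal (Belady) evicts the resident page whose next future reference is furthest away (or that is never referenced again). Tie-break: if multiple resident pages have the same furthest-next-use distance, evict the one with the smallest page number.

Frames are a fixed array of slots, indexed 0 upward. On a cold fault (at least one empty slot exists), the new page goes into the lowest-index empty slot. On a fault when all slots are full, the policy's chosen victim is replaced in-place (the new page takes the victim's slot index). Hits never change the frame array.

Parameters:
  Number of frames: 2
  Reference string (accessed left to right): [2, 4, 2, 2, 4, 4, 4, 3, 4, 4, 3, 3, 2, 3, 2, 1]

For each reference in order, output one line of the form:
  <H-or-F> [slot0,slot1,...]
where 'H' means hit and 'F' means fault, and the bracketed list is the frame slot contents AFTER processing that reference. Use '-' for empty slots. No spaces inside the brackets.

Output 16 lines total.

F [2,-]
F [2,4]
H [2,4]
H [2,4]
H [2,4]
H [2,4]
H [2,4]
F [3,4]
H [3,4]
H [3,4]
H [3,4]
H [3,4]
F [3,2]
H [3,2]
H [3,2]
F [3,1]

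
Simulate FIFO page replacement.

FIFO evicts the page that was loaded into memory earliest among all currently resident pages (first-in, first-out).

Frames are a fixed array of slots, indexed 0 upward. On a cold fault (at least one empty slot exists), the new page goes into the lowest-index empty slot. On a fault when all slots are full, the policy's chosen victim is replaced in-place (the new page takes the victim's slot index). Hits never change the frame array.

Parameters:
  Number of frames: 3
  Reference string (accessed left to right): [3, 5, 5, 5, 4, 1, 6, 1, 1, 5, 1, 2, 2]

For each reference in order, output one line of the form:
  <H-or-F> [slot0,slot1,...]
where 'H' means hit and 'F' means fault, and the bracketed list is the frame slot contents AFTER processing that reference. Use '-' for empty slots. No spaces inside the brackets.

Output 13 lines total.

F [3,-,-]
F [3,5,-]
H [3,5,-]
H [3,5,-]
F [3,5,4]
F [1,5,4]
F [1,6,4]
H [1,6,4]
H [1,6,4]
F [1,6,5]
H [1,6,5]
F [2,6,5]
H [2,6,5]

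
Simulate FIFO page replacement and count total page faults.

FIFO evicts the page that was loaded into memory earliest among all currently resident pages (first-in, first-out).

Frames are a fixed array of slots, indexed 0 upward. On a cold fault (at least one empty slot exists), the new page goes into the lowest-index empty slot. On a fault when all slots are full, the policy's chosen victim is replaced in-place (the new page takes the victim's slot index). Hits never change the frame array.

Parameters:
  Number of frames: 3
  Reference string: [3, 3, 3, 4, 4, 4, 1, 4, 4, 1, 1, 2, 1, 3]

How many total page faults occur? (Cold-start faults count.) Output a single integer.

Answer: 5

Derivation:
Step 0: ref 3 → FAULT, frames=[3,-,-]
Step 1: ref 3 → HIT, frames=[3,-,-]
Step 2: ref 3 → HIT, frames=[3,-,-]
Step 3: ref 4 → FAULT, frames=[3,4,-]
Step 4: ref 4 → HIT, frames=[3,4,-]
Step 5: ref 4 → HIT, frames=[3,4,-]
Step 6: ref 1 → FAULT, frames=[3,4,1]
Step 7: ref 4 → HIT, frames=[3,4,1]
Step 8: ref 4 → HIT, frames=[3,4,1]
Step 9: ref 1 → HIT, frames=[3,4,1]
Step 10: ref 1 → HIT, frames=[3,4,1]
Step 11: ref 2 → FAULT (evict 3), frames=[2,4,1]
Step 12: ref 1 → HIT, frames=[2,4,1]
Step 13: ref 3 → FAULT (evict 4), frames=[2,3,1]
Total faults: 5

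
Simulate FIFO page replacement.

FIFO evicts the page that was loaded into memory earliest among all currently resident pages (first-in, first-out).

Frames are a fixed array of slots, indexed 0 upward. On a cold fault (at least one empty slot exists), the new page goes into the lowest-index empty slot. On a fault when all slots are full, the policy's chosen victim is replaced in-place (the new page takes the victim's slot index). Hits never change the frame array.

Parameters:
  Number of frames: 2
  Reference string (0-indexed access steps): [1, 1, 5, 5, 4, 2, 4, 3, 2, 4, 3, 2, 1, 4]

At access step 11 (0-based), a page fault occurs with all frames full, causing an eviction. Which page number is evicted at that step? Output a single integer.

Answer: 3

Derivation:
Step 0: ref 1 -> FAULT, frames=[1,-]
Step 1: ref 1 -> HIT, frames=[1,-]
Step 2: ref 5 -> FAULT, frames=[1,5]
Step 3: ref 5 -> HIT, frames=[1,5]
Step 4: ref 4 -> FAULT, evict 1, frames=[4,5]
Step 5: ref 2 -> FAULT, evict 5, frames=[4,2]
Step 6: ref 4 -> HIT, frames=[4,2]
Step 7: ref 3 -> FAULT, evict 4, frames=[3,2]
Step 8: ref 2 -> HIT, frames=[3,2]
Step 9: ref 4 -> FAULT, evict 2, frames=[3,4]
Step 10: ref 3 -> HIT, frames=[3,4]
Step 11: ref 2 -> FAULT, evict 3, frames=[2,4]
At step 11: evicted page 3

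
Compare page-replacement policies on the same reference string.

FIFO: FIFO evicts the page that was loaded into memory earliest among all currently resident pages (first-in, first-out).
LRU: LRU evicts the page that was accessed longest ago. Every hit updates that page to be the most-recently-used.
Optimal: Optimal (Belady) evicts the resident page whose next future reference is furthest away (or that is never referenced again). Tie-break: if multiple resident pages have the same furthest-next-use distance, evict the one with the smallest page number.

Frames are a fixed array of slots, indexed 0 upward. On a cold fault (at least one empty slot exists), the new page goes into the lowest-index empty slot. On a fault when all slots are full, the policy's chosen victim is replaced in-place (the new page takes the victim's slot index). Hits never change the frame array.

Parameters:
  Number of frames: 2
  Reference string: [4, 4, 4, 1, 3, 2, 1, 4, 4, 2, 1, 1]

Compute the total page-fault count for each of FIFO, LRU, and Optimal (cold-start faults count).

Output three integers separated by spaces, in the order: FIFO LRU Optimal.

--- FIFO ---
  step 0: ref 4 -> FAULT, frames=[4,-] (faults so far: 1)
  step 1: ref 4 -> HIT, frames=[4,-] (faults so far: 1)
  step 2: ref 4 -> HIT, frames=[4,-] (faults so far: 1)
  step 3: ref 1 -> FAULT, frames=[4,1] (faults so far: 2)
  step 4: ref 3 -> FAULT, evict 4, frames=[3,1] (faults so far: 3)
  step 5: ref 2 -> FAULT, evict 1, frames=[3,2] (faults so far: 4)
  step 6: ref 1 -> FAULT, evict 3, frames=[1,2] (faults so far: 5)
  step 7: ref 4 -> FAULT, evict 2, frames=[1,4] (faults so far: 6)
  step 8: ref 4 -> HIT, frames=[1,4] (faults so far: 6)
  step 9: ref 2 -> FAULT, evict 1, frames=[2,4] (faults so far: 7)
  step 10: ref 1 -> FAULT, evict 4, frames=[2,1] (faults so far: 8)
  step 11: ref 1 -> HIT, frames=[2,1] (faults so far: 8)
  FIFO total faults: 8
--- LRU ---
  step 0: ref 4 -> FAULT, frames=[4,-] (faults so far: 1)
  step 1: ref 4 -> HIT, frames=[4,-] (faults so far: 1)
  step 2: ref 4 -> HIT, frames=[4,-] (faults so far: 1)
  step 3: ref 1 -> FAULT, frames=[4,1] (faults so far: 2)
  step 4: ref 3 -> FAULT, evict 4, frames=[3,1] (faults so far: 3)
  step 5: ref 2 -> FAULT, evict 1, frames=[3,2] (faults so far: 4)
  step 6: ref 1 -> FAULT, evict 3, frames=[1,2] (faults so far: 5)
  step 7: ref 4 -> FAULT, evict 2, frames=[1,4] (faults so far: 6)
  step 8: ref 4 -> HIT, frames=[1,4] (faults so far: 6)
  step 9: ref 2 -> FAULT, evict 1, frames=[2,4] (faults so far: 7)
  step 10: ref 1 -> FAULT, evict 4, frames=[2,1] (faults so far: 8)
  step 11: ref 1 -> HIT, frames=[2,1] (faults so far: 8)
  LRU total faults: 8
--- Optimal ---
  step 0: ref 4 -> FAULT, frames=[4,-] (faults so far: 1)
  step 1: ref 4 -> HIT, frames=[4,-] (faults so far: 1)
  step 2: ref 4 -> HIT, frames=[4,-] (faults so far: 1)
  step 3: ref 1 -> FAULT, frames=[4,1] (faults so far: 2)
  step 4: ref 3 -> FAULT, evict 4, frames=[3,1] (faults so far: 3)
  step 5: ref 2 -> FAULT, evict 3, frames=[2,1] (faults so far: 4)
  step 6: ref 1 -> HIT, frames=[2,1] (faults so far: 4)
  step 7: ref 4 -> FAULT, evict 1, frames=[2,4] (faults so far: 5)
  step 8: ref 4 -> HIT, frames=[2,4] (faults so far: 5)
  step 9: ref 2 -> HIT, frames=[2,4] (faults so far: 5)
  step 10: ref 1 -> FAULT, evict 2, frames=[1,4] (faults so far: 6)
  step 11: ref 1 -> HIT, frames=[1,4] (faults so far: 6)
  Optimal total faults: 6

Answer: 8 8 6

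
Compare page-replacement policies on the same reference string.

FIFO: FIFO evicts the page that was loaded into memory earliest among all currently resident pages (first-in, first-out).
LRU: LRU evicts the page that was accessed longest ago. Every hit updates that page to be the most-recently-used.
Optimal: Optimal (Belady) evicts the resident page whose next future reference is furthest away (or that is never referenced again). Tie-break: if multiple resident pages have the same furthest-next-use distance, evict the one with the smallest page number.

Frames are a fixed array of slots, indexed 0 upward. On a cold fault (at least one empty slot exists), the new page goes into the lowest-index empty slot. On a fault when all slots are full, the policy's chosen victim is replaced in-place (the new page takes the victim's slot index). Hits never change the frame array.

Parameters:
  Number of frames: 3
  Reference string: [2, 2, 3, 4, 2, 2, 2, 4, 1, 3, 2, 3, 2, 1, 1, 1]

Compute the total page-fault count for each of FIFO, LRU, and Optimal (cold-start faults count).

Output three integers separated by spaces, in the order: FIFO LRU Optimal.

Answer: 6 6 4

Derivation:
--- FIFO ---
  step 0: ref 2 -> FAULT, frames=[2,-,-] (faults so far: 1)
  step 1: ref 2 -> HIT, frames=[2,-,-] (faults so far: 1)
  step 2: ref 3 -> FAULT, frames=[2,3,-] (faults so far: 2)
  step 3: ref 4 -> FAULT, frames=[2,3,4] (faults so far: 3)
  step 4: ref 2 -> HIT, frames=[2,3,4] (faults so far: 3)
  step 5: ref 2 -> HIT, frames=[2,3,4] (faults so far: 3)
  step 6: ref 2 -> HIT, frames=[2,3,4] (faults so far: 3)
  step 7: ref 4 -> HIT, frames=[2,3,4] (faults so far: 3)
  step 8: ref 1 -> FAULT, evict 2, frames=[1,3,4] (faults so far: 4)
  step 9: ref 3 -> HIT, frames=[1,3,4] (faults so far: 4)
  step 10: ref 2 -> FAULT, evict 3, frames=[1,2,4] (faults so far: 5)
  step 11: ref 3 -> FAULT, evict 4, frames=[1,2,3] (faults so far: 6)
  step 12: ref 2 -> HIT, frames=[1,2,3] (faults so far: 6)
  step 13: ref 1 -> HIT, frames=[1,2,3] (faults so far: 6)
  step 14: ref 1 -> HIT, frames=[1,2,3] (faults so far: 6)
  step 15: ref 1 -> HIT, frames=[1,2,3] (faults so far: 6)
  FIFO total faults: 6
--- LRU ---
  step 0: ref 2 -> FAULT, frames=[2,-,-] (faults so far: 1)
  step 1: ref 2 -> HIT, frames=[2,-,-] (faults so far: 1)
  step 2: ref 3 -> FAULT, frames=[2,3,-] (faults so far: 2)
  step 3: ref 4 -> FAULT, frames=[2,3,4] (faults so far: 3)
  step 4: ref 2 -> HIT, frames=[2,3,4] (faults so far: 3)
  step 5: ref 2 -> HIT, frames=[2,3,4] (faults so far: 3)
  step 6: ref 2 -> HIT, frames=[2,3,4] (faults so far: 3)
  step 7: ref 4 -> HIT, frames=[2,3,4] (faults so far: 3)
  step 8: ref 1 -> FAULT, evict 3, frames=[2,1,4] (faults so far: 4)
  step 9: ref 3 -> FAULT, evict 2, frames=[3,1,4] (faults so far: 5)
  step 10: ref 2 -> FAULT, evict 4, frames=[3,1,2] (faults so far: 6)
  step 11: ref 3 -> HIT, frames=[3,1,2] (faults so far: 6)
  step 12: ref 2 -> HIT, frames=[3,1,2] (faults so far: 6)
  step 13: ref 1 -> HIT, frames=[3,1,2] (faults so far: 6)
  step 14: ref 1 -> HIT, frames=[3,1,2] (faults so far: 6)
  step 15: ref 1 -> HIT, frames=[3,1,2] (faults so far: 6)
  LRU total faults: 6
--- Optimal ---
  step 0: ref 2 -> FAULT, frames=[2,-,-] (faults so far: 1)
  step 1: ref 2 -> HIT, frames=[2,-,-] (faults so far: 1)
  step 2: ref 3 -> FAULT, frames=[2,3,-] (faults so far: 2)
  step 3: ref 4 -> FAULT, frames=[2,3,4] (faults so far: 3)
  step 4: ref 2 -> HIT, frames=[2,3,4] (faults so far: 3)
  step 5: ref 2 -> HIT, frames=[2,3,4] (faults so far: 3)
  step 6: ref 2 -> HIT, frames=[2,3,4] (faults so far: 3)
  step 7: ref 4 -> HIT, frames=[2,3,4] (faults so far: 3)
  step 8: ref 1 -> FAULT, evict 4, frames=[2,3,1] (faults so far: 4)
  step 9: ref 3 -> HIT, frames=[2,3,1] (faults so far: 4)
  step 10: ref 2 -> HIT, frames=[2,3,1] (faults so far: 4)
  step 11: ref 3 -> HIT, frames=[2,3,1] (faults so far: 4)
  step 12: ref 2 -> HIT, frames=[2,3,1] (faults so far: 4)
  step 13: ref 1 -> HIT, frames=[2,3,1] (faults so far: 4)
  step 14: ref 1 -> HIT, frames=[2,3,1] (faults so far: 4)
  step 15: ref 1 -> HIT, frames=[2,3,1] (faults so far: 4)
  Optimal total faults: 4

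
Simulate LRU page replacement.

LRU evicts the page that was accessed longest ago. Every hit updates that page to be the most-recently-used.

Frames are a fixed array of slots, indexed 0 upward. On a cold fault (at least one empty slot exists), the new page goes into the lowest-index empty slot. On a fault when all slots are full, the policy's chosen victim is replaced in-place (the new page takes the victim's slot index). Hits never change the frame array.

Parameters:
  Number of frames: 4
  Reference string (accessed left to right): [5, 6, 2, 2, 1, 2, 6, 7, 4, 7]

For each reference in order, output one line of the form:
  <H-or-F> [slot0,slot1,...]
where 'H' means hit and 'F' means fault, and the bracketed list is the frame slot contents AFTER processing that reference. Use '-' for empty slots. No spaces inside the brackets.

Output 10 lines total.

F [5,-,-,-]
F [5,6,-,-]
F [5,6,2,-]
H [5,6,2,-]
F [5,6,2,1]
H [5,6,2,1]
H [5,6,2,1]
F [7,6,2,1]
F [7,6,2,4]
H [7,6,2,4]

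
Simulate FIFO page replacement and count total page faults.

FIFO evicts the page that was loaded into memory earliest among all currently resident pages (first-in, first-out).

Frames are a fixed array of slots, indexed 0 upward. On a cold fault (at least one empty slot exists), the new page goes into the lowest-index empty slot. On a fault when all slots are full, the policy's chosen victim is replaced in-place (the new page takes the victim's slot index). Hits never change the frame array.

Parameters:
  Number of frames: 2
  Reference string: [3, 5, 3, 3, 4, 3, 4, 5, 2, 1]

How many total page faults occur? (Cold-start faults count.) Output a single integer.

Step 0: ref 3 → FAULT, frames=[3,-]
Step 1: ref 5 → FAULT, frames=[3,5]
Step 2: ref 3 → HIT, frames=[3,5]
Step 3: ref 3 → HIT, frames=[3,5]
Step 4: ref 4 → FAULT (evict 3), frames=[4,5]
Step 5: ref 3 → FAULT (evict 5), frames=[4,3]
Step 6: ref 4 → HIT, frames=[4,3]
Step 7: ref 5 → FAULT (evict 4), frames=[5,3]
Step 8: ref 2 → FAULT (evict 3), frames=[5,2]
Step 9: ref 1 → FAULT (evict 5), frames=[1,2]
Total faults: 7

Answer: 7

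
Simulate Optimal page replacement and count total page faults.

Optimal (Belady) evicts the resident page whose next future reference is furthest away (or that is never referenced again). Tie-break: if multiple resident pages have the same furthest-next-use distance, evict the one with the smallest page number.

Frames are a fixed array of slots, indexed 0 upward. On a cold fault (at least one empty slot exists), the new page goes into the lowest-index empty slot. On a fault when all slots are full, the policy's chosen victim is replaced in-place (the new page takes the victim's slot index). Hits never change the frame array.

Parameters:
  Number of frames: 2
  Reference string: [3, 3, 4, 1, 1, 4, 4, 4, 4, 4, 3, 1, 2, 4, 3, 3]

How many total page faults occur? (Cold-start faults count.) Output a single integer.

Step 0: ref 3 → FAULT, frames=[3,-]
Step 1: ref 3 → HIT, frames=[3,-]
Step 2: ref 4 → FAULT, frames=[3,4]
Step 3: ref 1 → FAULT (evict 3), frames=[1,4]
Step 4: ref 1 → HIT, frames=[1,4]
Step 5: ref 4 → HIT, frames=[1,4]
Step 6: ref 4 → HIT, frames=[1,4]
Step 7: ref 4 → HIT, frames=[1,4]
Step 8: ref 4 → HIT, frames=[1,4]
Step 9: ref 4 → HIT, frames=[1,4]
Step 10: ref 3 → FAULT (evict 4), frames=[1,3]
Step 11: ref 1 → HIT, frames=[1,3]
Step 12: ref 2 → FAULT (evict 1), frames=[2,3]
Step 13: ref 4 → FAULT (evict 2), frames=[4,3]
Step 14: ref 3 → HIT, frames=[4,3]
Step 15: ref 3 → HIT, frames=[4,3]
Total faults: 6

Answer: 6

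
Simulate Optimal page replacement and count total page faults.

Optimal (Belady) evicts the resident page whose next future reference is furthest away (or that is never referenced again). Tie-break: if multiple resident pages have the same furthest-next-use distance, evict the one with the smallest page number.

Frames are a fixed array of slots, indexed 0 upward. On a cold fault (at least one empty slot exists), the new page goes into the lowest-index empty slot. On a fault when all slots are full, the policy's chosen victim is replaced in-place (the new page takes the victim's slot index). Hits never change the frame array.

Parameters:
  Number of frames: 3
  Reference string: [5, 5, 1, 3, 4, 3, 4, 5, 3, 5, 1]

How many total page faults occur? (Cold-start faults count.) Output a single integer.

Step 0: ref 5 → FAULT, frames=[5,-,-]
Step 1: ref 5 → HIT, frames=[5,-,-]
Step 2: ref 1 → FAULT, frames=[5,1,-]
Step 3: ref 3 → FAULT, frames=[5,1,3]
Step 4: ref 4 → FAULT (evict 1), frames=[5,4,3]
Step 5: ref 3 → HIT, frames=[5,4,3]
Step 6: ref 4 → HIT, frames=[5,4,3]
Step 7: ref 5 → HIT, frames=[5,4,3]
Step 8: ref 3 → HIT, frames=[5,4,3]
Step 9: ref 5 → HIT, frames=[5,4,3]
Step 10: ref 1 → FAULT (evict 3), frames=[5,4,1]
Total faults: 5

Answer: 5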